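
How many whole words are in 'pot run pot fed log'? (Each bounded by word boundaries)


Word boundaries (\b) mark the start/end of each word.
Text: 'pot run pot fed log'
Splitting by whitespace:
  Word 1: 'pot'
  Word 2: 'run'
  Word 3: 'pot'
  Word 4: 'fed'
  Word 5: 'log'
Total whole words: 5

5


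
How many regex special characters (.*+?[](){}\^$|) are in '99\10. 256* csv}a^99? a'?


Regex special characters are: . * + ? [ ] ( ) { } \ ^ $ |
Scanning '99\10. 256* csv}a^99? a':
  pos 2: '\' -> SPECIAL
  pos 5: '.' -> SPECIAL
  pos 10: '*' -> SPECIAL
  pos 15: '}' -> SPECIAL
  pos 17: '^' -> SPECIAL
  pos 20: '?' -> SPECIAL
Special chars found: ['\\', '.', '*', '}', '^', '?']
Total: 6

6


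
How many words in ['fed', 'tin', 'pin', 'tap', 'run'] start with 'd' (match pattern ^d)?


Pattern ^d anchors to start of word. Check which words begin with 'd':
  'fed' -> no
  'tin' -> no
  'pin' -> no
  'tap' -> no
  'run' -> no
Matching words: []
Count: 0

0


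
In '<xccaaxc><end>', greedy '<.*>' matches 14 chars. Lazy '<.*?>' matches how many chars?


Greedy '<.*>' tries to match as MUCH as possible.
Lazy '<.*?>' tries to match as LITTLE as possible.

String: '<xccaaxc><end>'
Greedy '<.*>' starts at first '<' and extends to the LAST '>': '<xccaaxc><end>' (14 chars)
Lazy '<.*?>' starts at first '<' and stops at the FIRST '>': '<xccaaxc>' (9 chars)

9


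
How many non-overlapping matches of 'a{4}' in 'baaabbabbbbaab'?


Pattern 'a{4}' matches exactly 4 consecutive a's (greedy, non-overlapping).
String: 'baaabbabbbbaab'
Scanning for runs of a's:
  Run at pos 1: 'aaa' (length 3) -> 0 match(es)
  Run at pos 6: 'a' (length 1) -> 0 match(es)
  Run at pos 11: 'aa' (length 2) -> 0 match(es)
Matches found: []
Total: 0

0


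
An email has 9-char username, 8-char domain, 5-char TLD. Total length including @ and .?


An email address has format: username@domain.tld
Username length: 9
'@' character: 1
Domain length: 8
'.' character: 1
TLD length: 5
Total = 9 + 1 + 8 + 1 + 5 = 24

24


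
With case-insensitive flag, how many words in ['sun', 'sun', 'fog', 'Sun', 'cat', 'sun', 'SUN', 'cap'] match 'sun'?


Case-insensitive matching: compare each word's lowercase form to 'sun'.
  'sun' -> lower='sun' -> MATCH
  'sun' -> lower='sun' -> MATCH
  'fog' -> lower='fog' -> no
  'Sun' -> lower='sun' -> MATCH
  'cat' -> lower='cat' -> no
  'sun' -> lower='sun' -> MATCH
  'SUN' -> lower='sun' -> MATCH
  'cap' -> lower='cap' -> no
Matches: ['sun', 'sun', 'Sun', 'sun', 'SUN']
Count: 5

5


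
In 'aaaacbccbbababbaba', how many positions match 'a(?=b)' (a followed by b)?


Lookahead 'a(?=b)' matches 'a' only when followed by 'b'.
String: 'aaaacbccbbababbaba'
Checking each position where char is 'a':
  pos 0: 'a' -> no (next='a')
  pos 1: 'a' -> no (next='a')
  pos 2: 'a' -> no (next='a')
  pos 3: 'a' -> no (next='c')
  pos 10: 'a' -> MATCH (next='b')
  pos 12: 'a' -> MATCH (next='b')
  pos 15: 'a' -> MATCH (next='b')
Matching positions: [10, 12, 15]
Count: 3

3


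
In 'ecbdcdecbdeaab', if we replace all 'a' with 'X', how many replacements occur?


re.sub('a', 'X', text) replaces every occurrence of 'a' with 'X'.
Text: 'ecbdcdecbdeaab'
Scanning for 'a':
  pos 11: 'a' -> replacement #1
  pos 12: 'a' -> replacement #2
Total replacements: 2

2


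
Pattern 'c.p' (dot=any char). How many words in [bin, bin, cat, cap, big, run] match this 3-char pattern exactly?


Pattern 'c.p' means: starts with 'c', any single char, ends with 'p'.
Checking each word (must be exactly 3 chars):
  'bin' (len=3): no
  'bin' (len=3): no
  'cat' (len=3): no
  'cap' (len=3): MATCH
  'big' (len=3): no
  'run' (len=3): no
Matching words: ['cap']
Total: 1

1


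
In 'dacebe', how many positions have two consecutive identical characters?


Looking for consecutive identical characters in 'dacebe':
  pos 0-1: 'd' vs 'a' -> different
  pos 1-2: 'a' vs 'c' -> different
  pos 2-3: 'c' vs 'e' -> different
  pos 3-4: 'e' vs 'b' -> different
  pos 4-5: 'b' vs 'e' -> different
Consecutive identical pairs: []
Count: 0

0


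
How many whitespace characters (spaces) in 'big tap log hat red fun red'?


\s matches whitespace characters (spaces, tabs, etc.).
Text: 'big tap log hat red fun red'
This text has 7 words separated by spaces.
Number of spaces = number of words - 1 = 7 - 1 = 6

6


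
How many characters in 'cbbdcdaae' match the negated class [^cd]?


Negated class [^cd] matches any char NOT in {c, d}
Scanning 'cbbdcdaae':
  pos 0: 'c' -> no (excluded)
  pos 1: 'b' -> MATCH
  pos 2: 'b' -> MATCH
  pos 3: 'd' -> no (excluded)
  pos 4: 'c' -> no (excluded)
  pos 5: 'd' -> no (excluded)
  pos 6: 'a' -> MATCH
  pos 7: 'a' -> MATCH
  pos 8: 'e' -> MATCH
Total matches: 5

5


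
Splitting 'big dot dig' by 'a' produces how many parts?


Splitting by 'a' breaks the string at each occurrence of the separator.
Text: 'big dot dig'
Parts after split:
  Part 1: 'big dot dig'
Total parts: 1

1


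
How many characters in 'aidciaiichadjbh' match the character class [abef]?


Character class [abef] matches any of: {a, b, e, f}
Scanning string 'aidciaiichadjbh' character by character:
  pos 0: 'a' -> MATCH
  pos 1: 'i' -> no
  pos 2: 'd' -> no
  pos 3: 'c' -> no
  pos 4: 'i' -> no
  pos 5: 'a' -> MATCH
  pos 6: 'i' -> no
  pos 7: 'i' -> no
  pos 8: 'c' -> no
  pos 9: 'h' -> no
  pos 10: 'a' -> MATCH
  pos 11: 'd' -> no
  pos 12: 'j' -> no
  pos 13: 'b' -> MATCH
  pos 14: 'h' -> no
Total matches: 4

4


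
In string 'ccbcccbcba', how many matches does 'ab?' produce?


Pattern 'ab?' matches 'a' optionally followed by 'b'.
String: 'ccbcccbcba'
Scanning left to right for 'a' then checking next char:
  Match 1: 'a' (a not followed by b)
Total matches: 1

1


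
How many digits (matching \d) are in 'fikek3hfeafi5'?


\d matches any digit 0-9.
Scanning 'fikek3hfeafi5':
  pos 5: '3' -> DIGIT
  pos 12: '5' -> DIGIT
Digits found: ['3', '5']
Total: 2

2


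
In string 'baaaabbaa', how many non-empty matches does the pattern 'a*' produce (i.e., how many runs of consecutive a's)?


Pattern 'a*' matches zero or more a's. We want non-empty runs of consecutive a's.
String: 'baaaabbaa'
Walking through the string to find runs of a's:
  Run 1: positions 1-4 -> 'aaaa'
  Run 2: positions 7-8 -> 'aa'
Non-empty runs found: ['aaaa', 'aa']
Count: 2

2


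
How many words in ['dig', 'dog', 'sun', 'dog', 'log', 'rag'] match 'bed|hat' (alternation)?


Alternation 'bed|hat' matches either 'bed' or 'hat'.
Checking each word:
  'dig' -> no
  'dog' -> no
  'sun' -> no
  'dog' -> no
  'log' -> no
  'rag' -> no
Matches: []
Count: 0

0


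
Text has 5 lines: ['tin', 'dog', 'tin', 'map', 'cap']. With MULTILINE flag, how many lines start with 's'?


With MULTILINE flag, ^ matches the start of each line.
Lines: ['tin', 'dog', 'tin', 'map', 'cap']
Checking which lines start with 's':
  Line 1: 'tin' -> no
  Line 2: 'dog' -> no
  Line 3: 'tin' -> no
  Line 4: 'map' -> no
  Line 5: 'cap' -> no
Matching lines: []
Count: 0

0


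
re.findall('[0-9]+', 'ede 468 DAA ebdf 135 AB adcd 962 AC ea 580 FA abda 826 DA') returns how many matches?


Pattern '[0-9]+' finds one or more digits.
Text: 'ede 468 DAA ebdf 135 AB adcd 962 AC ea 580 FA abda 826 DA'
Scanning for matches:
  Match 1: '468'
  Match 2: '135'
  Match 3: '962'
  Match 4: '580'
  Match 5: '826'
Total matches: 5

5


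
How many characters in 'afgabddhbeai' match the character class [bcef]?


Character class [bcef] matches any of: {b, c, e, f}
Scanning string 'afgabddhbeai' character by character:
  pos 0: 'a' -> no
  pos 1: 'f' -> MATCH
  pos 2: 'g' -> no
  pos 3: 'a' -> no
  pos 4: 'b' -> MATCH
  pos 5: 'd' -> no
  pos 6: 'd' -> no
  pos 7: 'h' -> no
  pos 8: 'b' -> MATCH
  pos 9: 'e' -> MATCH
  pos 10: 'a' -> no
  pos 11: 'i' -> no
Total matches: 4

4


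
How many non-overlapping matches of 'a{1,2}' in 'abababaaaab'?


Pattern 'a{1,2}' matches between 1 and 2 consecutive a's (greedy).
String: 'abababaaaab'
Finding runs of a's and applying greedy matching:
  Run at pos 0: 'a' (length 1)
  Run at pos 2: 'a' (length 1)
  Run at pos 4: 'a' (length 1)
  Run at pos 6: 'aaaa' (length 4)
Matches: ['a', 'a', 'a', 'aa', 'aa']
Count: 5

5


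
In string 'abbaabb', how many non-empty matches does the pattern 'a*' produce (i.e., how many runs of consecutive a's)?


Pattern 'a*' matches zero or more a's. We want non-empty runs of consecutive a's.
String: 'abbaabb'
Walking through the string to find runs of a's:
  Run 1: positions 0-0 -> 'a'
  Run 2: positions 3-4 -> 'aa'
Non-empty runs found: ['a', 'aa']
Count: 2

2


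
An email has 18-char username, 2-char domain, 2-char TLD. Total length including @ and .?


An email address has format: username@domain.tld
Username length: 18
'@' character: 1
Domain length: 2
'.' character: 1
TLD length: 2
Total = 18 + 1 + 2 + 1 + 2 = 24

24


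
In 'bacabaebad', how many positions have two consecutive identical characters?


Looking for consecutive identical characters in 'bacabaebad':
  pos 0-1: 'b' vs 'a' -> different
  pos 1-2: 'a' vs 'c' -> different
  pos 2-3: 'c' vs 'a' -> different
  pos 3-4: 'a' vs 'b' -> different
  pos 4-5: 'b' vs 'a' -> different
  pos 5-6: 'a' vs 'e' -> different
  pos 6-7: 'e' vs 'b' -> different
  pos 7-8: 'b' vs 'a' -> different
  pos 8-9: 'a' vs 'd' -> different
Consecutive identical pairs: []
Count: 0

0


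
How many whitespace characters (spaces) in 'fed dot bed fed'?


\s matches whitespace characters (spaces, tabs, etc.).
Text: 'fed dot bed fed'
This text has 4 words separated by spaces.
Number of spaces = number of words - 1 = 4 - 1 = 3

3


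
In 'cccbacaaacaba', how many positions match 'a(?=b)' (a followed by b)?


Lookahead 'a(?=b)' matches 'a' only when followed by 'b'.
String: 'cccbacaaacaba'
Checking each position where char is 'a':
  pos 4: 'a' -> no (next='c')
  pos 6: 'a' -> no (next='a')
  pos 7: 'a' -> no (next='a')
  pos 8: 'a' -> no (next='c')
  pos 10: 'a' -> MATCH (next='b')
Matching positions: [10]
Count: 1

1


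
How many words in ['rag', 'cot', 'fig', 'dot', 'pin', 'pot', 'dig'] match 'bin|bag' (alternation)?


Alternation 'bin|bag' matches either 'bin' or 'bag'.
Checking each word:
  'rag' -> no
  'cot' -> no
  'fig' -> no
  'dot' -> no
  'pin' -> no
  'pot' -> no
  'dig' -> no
Matches: []
Count: 0

0


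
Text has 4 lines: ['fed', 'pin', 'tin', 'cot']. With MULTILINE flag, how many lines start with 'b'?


With MULTILINE flag, ^ matches the start of each line.
Lines: ['fed', 'pin', 'tin', 'cot']
Checking which lines start with 'b':
  Line 1: 'fed' -> no
  Line 2: 'pin' -> no
  Line 3: 'tin' -> no
  Line 4: 'cot' -> no
Matching lines: []
Count: 0

0


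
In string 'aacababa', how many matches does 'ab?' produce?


Pattern 'ab?' matches 'a' optionally followed by 'b'.
String: 'aacababa'
Scanning left to right for 'a' then checking next char:
  Match 1: 'a' (a not followed by b)
  Match 2: 'a' (a not followed by b)
  Match 3: 'ab' (a followed by b)
  Match 4: 'ab' (a followed by b)
  Match 5: 'a' (a not followed by b)
Total matches: 5

5


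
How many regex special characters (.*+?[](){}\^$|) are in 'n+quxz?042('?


Regex special characters are: . * + ? [ ] ( ) { } \ ^ $ |
Scanning 'n+quxz?042(':
  pos 1: '+' -> SPECIAL
  pos 6: '?' -> SPECIAL
  pos 10: '(' -> SPECIAL
Special chars found: ['+', '?', '(']
Total: 3

3


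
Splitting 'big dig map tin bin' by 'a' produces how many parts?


Splitting by 'a' breaks the string at each occurrence of the separator.
Text: 'big dig map tin bin'
Parts after split:
  Part 1: 'big dig m'
  Part 2: 'p tin bin'
Total parts: 2

2


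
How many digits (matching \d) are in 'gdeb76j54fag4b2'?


\d matches any digit 0-9.
Scanning 'gdeb76j54fag4b2':
  pos 4: '7' -> DIGIT
  pos 5: '6' -> DIGIT
  pos 7: '5' -> DIGIT
  pos 8: '4' -> DIGIT
  pos 12: '4' -> DIGIT
  pos 14: '2' -> DIGIT
Digits found: ['7', '6', '5', '4', '4', '2']
Total: 6

6


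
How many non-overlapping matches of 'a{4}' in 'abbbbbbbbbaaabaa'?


Pattern 'a{4}' matches exactly 4 consecutive a's (greedy, non-overlapping).
String: 'abbbbbbbbbaaabaa'
Scanning for runs of a's:
  Run at pos 0: 'a' (length 1) -> 0 match(es)
  Run at pos 10: 'aaa' (length 3) -> 0 match(es)
  Run at pos 14: 'aa' (length 2) -> 0 match(es)
Matches found: []
Total: 0

0


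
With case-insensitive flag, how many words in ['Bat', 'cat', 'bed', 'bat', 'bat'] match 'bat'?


Case-insensitive matching: compare each word's lowercase form to 'bat'.
  'Bat' -> lower='bat' -> MATCH
  'cat' -> lower='cat' -> no
  'bed' -> lower='bed' -> no
  'bat' -> lower='bat' -> MATCH
  'bat' -> lower='bat' -> MATCH
Matches: ['Bat', 'bat', 'bat']
Count: 3

3


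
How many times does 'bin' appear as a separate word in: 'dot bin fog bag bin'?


Scanning each word for exact match 'bin':
  Word 1: 'dot' -> no
  Word 2: 'bin' -> MATCH
  Word 3: 'fog' -> no
  Word 4: 'bag' -> no
  Word 5: 'bin' -> MATCH
Total matches: 2

2


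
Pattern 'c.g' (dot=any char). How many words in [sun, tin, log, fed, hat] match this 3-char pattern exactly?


Pattern 'c.g' means: starts with 'c', any single char, ends with 'g'.
Checking each word (must be exactly 3 chars):
  'sun' (len=3): no
  'tin' (len=3): no
  'log' (len=3): no
  'fed' (len=3): no
  'hat' (len=3): no
Matching words: []
Total: 0

0


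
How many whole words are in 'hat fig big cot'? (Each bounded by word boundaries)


Word boundaries (\b) mark the start/end of each word.
Text: 'hat fig big cot'
Splitting by whitespace:
  Word 1: 'hat'
  Word 2: 'fig'
  Word 3: 'big'
  Word 4: 'cot'
Total whole words: 4

4


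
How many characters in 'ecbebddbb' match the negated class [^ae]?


Negated class [^ae] matches any char NOT in {a, e}
Scanning 'ecbebddbb':
  pos 0: 'e' -> no (excluded)
  pos 1: 'c' -> MATCH
  pos 2: 'b' -> MATCH
  pos 3: 'e' -> no (excluded)
  pos 4: 'b' -> MATCH
  pos 5: 'd' -> MATCH
  pos 6: 'd' -> MATCH
  pos 7: 'b' -> MATCH
  pos 8: 'b' -> MATCH
Total matches: 7

7


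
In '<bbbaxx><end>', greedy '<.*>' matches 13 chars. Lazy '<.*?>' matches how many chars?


Greedy '<.*>' tries to match as MUCH as possible.
Lazy '<.*?>' tries to match as LITTLE as possible.

String: '<bbbaxx><end>'
Greedy '<.*>' starts at first '<' and extends to the LAST '>': '<bbbaxx><end>' (13 chars)
Lazy '<.*?>' starts at first '<' and stops at the FIRST '>': '<bbbaxx>' (8 chars)

8


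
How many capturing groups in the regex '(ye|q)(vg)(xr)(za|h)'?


To count capturing groups, count each '(' that starts a group.
Pattern: '(ye|q)(vg)(xr)(za|h)'
Walking through the pattern:
  Position 0: '(' -> group #1
  Position 6: '(' -> group #2
  Position 10: '(' -> group #3
  Position 14: '(' -> group #4
Total capturing groups: 4

4


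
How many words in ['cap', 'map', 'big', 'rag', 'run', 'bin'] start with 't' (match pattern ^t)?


Pattern ^t anchors to start of word. Check which words begin with 't':
  'cap' -> no
  'map' -> no
  'big' -> no
  'rag' -> no
  'run' -> no
  'bin' -> no
Matching words: []
Count: 0

0


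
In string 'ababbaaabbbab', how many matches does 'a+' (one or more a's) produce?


Pattern 'a+' matches one or more consecutive a's.
String: 'ababbaaabbbab'
Scanning for runs of a:
  Match 1: 'a' (length 1)
  Match 2: 'a' (length 1)
  Match 3: 'aaa' (length 3)
  Match 4: 'a' (length 1)
Total matches: 4

4


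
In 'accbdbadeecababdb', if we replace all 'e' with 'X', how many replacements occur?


re.sub('e', 'X', text) replaces every occurrence of 'e' with 'X'.
Text: 'accbdbadeecababdb'
Scanning for 'e':
  pos 8: 'e' -> replacement #1
  pos 9: 'e' -> replacement #2
Total replacements: 2

2


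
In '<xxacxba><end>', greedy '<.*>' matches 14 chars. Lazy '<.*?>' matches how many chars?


Greedy '<.*>' tries to match as MUCH as possible.
Lazy '<.*?>' tries to match as LITTLE as possible.

String: '<xxacxba><end>'
Greedy '<.*>' starts at first '<' and extends to the LAST '>': '<xxacxba><end>' (14 chars)
Lazy '<.*?>' starts at first '<' and stops at the FIRST '>': '<xxacxba>' (9 chars)

9


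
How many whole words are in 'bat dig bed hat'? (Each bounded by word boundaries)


Word boundaries (\b) mark the start/end of each word.
Text: 'bat dig bed hat'
Splitting by whitespace:
  Word 1: 'bat'
  Word 2: 'dig'
  Word 3: 'bed'
  Word 4: 'hat'
Total whole words: 4

4


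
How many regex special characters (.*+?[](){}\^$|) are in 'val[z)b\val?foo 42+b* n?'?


Regex special characters are: . * + ? [ ] ( ) { } \ ^ $ |
Scanning 'val[z)b\val?foo 42+b* n?':
  pos 3: '[' -> SPECIAL
  pos 5: ')' -> SPECIAL
  pos 7: '\' -> SPECIAL
  pos 11: '?' -> SPECIAL
  pos 18: '+' -> SPECIAL
  pos 20: '*' -> SPECIAL
  pos 23: '?' -> SPECIAL
Special chars found: ['[', ')', '\\', '?', '+', '*', '?']
Total: 7

7


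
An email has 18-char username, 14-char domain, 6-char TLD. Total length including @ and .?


An email address has format: username@domain.tld
Username length: 18
'@' character: 1
Domain length: 14
'.' character: 1
TLD length: 6
Total = 18 + 1 + 14 + 1 + 6 = 40

40


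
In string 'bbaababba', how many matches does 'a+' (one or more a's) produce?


Pattern 'a+' matches one or more consecutive a's.
String: 'bbaababba'
Scanning for runs of a:
  Match 1: 'aa' (length 2)
  Match 2: 'a' (length 1)
  Match 3: 'a' (length 1)
Total matches: 3

3


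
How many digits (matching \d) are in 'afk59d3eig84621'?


\d matches any digit 0-9.
Scanning 'afk59d3eig84621':
  pos 3: '5' -> DIGIT
  pos 4: '9' -> DIGIT
  pos 6: '3' -> DIGIT
  pos 10: '8' -> DIGIT
  pos 11: '4' -> DIGIT
  pos 12: '6' -> DIGIT
  pos 13: '2' -> DIGIT
  pos 14: '1' -> DIGIT
Digits found: ['5', '9', '3', '8', '4', '6', '2', '1']
Total: 8

8


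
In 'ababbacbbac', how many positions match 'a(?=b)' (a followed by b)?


Lookahead 'a(?=b)' matches 'a' only when followed by 'b'.
String: 'ababbacbbac'
Checking each position where char is 'a':
  pos 0: 'a' -> MATCH (next='b')
  pos 2: 'a' -> MATCH (next='b')
  pos 5: 'a' -> no (next='c')
  pos 9: 'a' -> no (next='c')
Matching positions: [0, 2]
Count: 2

2


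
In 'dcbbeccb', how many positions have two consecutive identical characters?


Looking for consecutive identical characters in 'dcbbeccb':
  pos 0-1: 'd' vs 'c' -> different
  pos 1-2: 'c' vs 'b' -> different
  pos 2-3: 'b' vs 'b' -> MATCH ('bb')
  pos 3-4: 'b' vs 'e' -> different
  pos 4-5: 'e' vs 'c' -> different
  pos 5-6: 'c' vs 'c' -> MATCH ('cc')
  pos 6-7: 'c' vs 'b' -> different
Consecutive identical pairs: ['bb', 'cc']
Count: 2

2


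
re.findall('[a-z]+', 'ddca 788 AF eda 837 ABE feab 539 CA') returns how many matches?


Pattern '[a-z]+' finds one or more lowercase letters.
Text: 'ddca 788 AF eda 837 ABE feab 539 CA'
Scanning for matches:
  Match 1: 'ddca'
  Match 2: 'eda'
  Match 3: 'feab'
Total matches: 3

3


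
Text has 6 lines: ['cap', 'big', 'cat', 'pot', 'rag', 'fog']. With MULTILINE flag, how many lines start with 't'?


With MULTILINE flag, ^ matches the start of each line.
Lines: ['cap', 'big', 'cat', 'pot', 'rag', 'fog']
Checking which lines start with 't':
  Line 1: 'cap' -> no
  Line 2: 'big' -> no
  Line 3: 'cat' -> no
  Line 4: 'pot' -> no
  Line 5: 'rag' -> no
  Line 6: 'fog' -> no
Matching lines: []
Count: 0

0


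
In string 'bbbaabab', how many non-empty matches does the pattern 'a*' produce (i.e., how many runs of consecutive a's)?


Pattern 'a*' matches zero or more a's. We want non-empty runs of consecutive a's.
String: 'bbbaabab'
Walking through the string to find runs of a's:
  Run 1: positions 3-4 -> 'aa'
  Run 2: positions 6-6 -> 'a'
Non-empty runs found: ['aa', 'a']
Count: 2

2


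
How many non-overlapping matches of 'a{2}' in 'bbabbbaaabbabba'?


Pattern 'a{2}' matches exactly 2 consecutive a's (greedy, non-overlapping).
String: 'bbabbbaaabbabba'
Scanning for runs of a's:
  Run at pos 2: 'a' (length 1) -> 0 match(es)
  Run at pos 6: 'aaa' (length 3) -> 1 match(es)
  Run at pos 11: 'a' (length 1) -> 0 match(es)
  Run at pos 14: 'a' (length 1) -> 0 match(es)
Matches found: ['aa']
Total: 1

1


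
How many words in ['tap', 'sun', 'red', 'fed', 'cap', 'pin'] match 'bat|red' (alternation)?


Alternation 'bat|red' matches either 'bat' or 'red'.
Checking each word:
  'tap' -> no
  'sun' -> no
  'red' -> MATCH
  'fed' -> no
  'cap' -> no
  'pin' -> no
Matches: ['red']
Count: 1

1


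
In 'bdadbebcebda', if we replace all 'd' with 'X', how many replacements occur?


re.sub('d', 'X', text) replaces every occurrence of 'd' with 'X'.
Text: 'bdadbebcebda'
Scanning for 'd':
  pos 1: 'd' -> replacement #1
  pos 3: 'd' -> replacement #2
  pos 10: 'd' -> replacement #3
Total replacements: 3

3


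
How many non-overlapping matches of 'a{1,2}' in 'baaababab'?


Pattern 'a{1,2}' matches between 1 and 2 consecutive a's (greedy).
String: 'baaababab'
Finding runs of a's and applying greedy matching:
  Run at pos 1: 'aaa' (length 3)
  Run at pos 5: 'a' (length 1)
  Run at pos 7: 'a' (length 1)
Matches: ['aa', 'a', 'a', 'a']
Count: 4

4


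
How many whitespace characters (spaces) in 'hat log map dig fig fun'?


\s matches whitespace characters (spaces, tabs, etc.).
Text: 'hat log map dig fig fun'
This text has 6 words separated by spaces.
Number of spaces = number of words - 1 = 6 - 1 = 5

5


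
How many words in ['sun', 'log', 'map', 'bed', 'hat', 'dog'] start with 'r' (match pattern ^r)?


Pattern ^r anchors to start of word. Check which words begin with 'r':
  'sun' -> no
  'log' -> no
  'map' -> no
  'bed' -> no
  'hat' -> no
  'dog' -> no
Matching words: []
Count: 0

0


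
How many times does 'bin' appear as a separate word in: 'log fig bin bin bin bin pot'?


Scanning each word for exact match 'bin':
  Word 1: 'log' -> no
  Word 2: 'fig' -> no
  Word 3: 'bin' -> MATCH
  Word 4: 'bin' -> MATCH
  Word 5: 'bin' -> MATCH
  Word 6: 'bin' -> MATCH
  Word 7: 'pot' -> no
Total matches: 4

4


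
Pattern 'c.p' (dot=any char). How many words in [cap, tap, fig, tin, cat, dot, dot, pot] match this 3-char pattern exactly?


Pattern 'c.p' means: starts with 'c', any single char, ends with 'p'.
Checking each word (must be exactly 3 chars):
  'cap' (len=3): MATCH
  'tap' (len=3): no
  'fig' (len=3): no
  'tin' (len=3): no
  'cat' (len=3): no
  'dot' (len=3): no
  'dot' (len=3): no
  'pot' (len=3): no
Matching words: ['cap']
Total: 1

1


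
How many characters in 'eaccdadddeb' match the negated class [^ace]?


Negated class [^ace] matches any char NOT in {a, c, e}
Scanning 'eaccdadddeb':
  pos 0: 'e' -> no (excluded)
  pos 1: 'a' -> no (excluded)
  pos 2: 'c' -> no (excluded)
  pos 3: 'c' -> no (excluded)
  pos 4: 'd' -> MATCH
  pos 5: 'a' -> no (excluded)
  pos 6: 'd' -> MATCH
  pos 7: 'd' -> MATCH
  pos 8: 'd' -> MATCH
  pos 9: 'e' -> no (excluded)
  pos 10: 'b' -> MATCH
Total matches: 5

5


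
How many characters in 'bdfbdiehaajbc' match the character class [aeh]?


Character class [aeh] matches any of: {a, e, h}
Scanning string 'bdfbdiehaajbc' character by character:
  pos 0: 'b' -> no
  pos 1: 'd' -> no
  pos 2: 'f' -> no
  pos 3: 'b' -> no
  pos 4: 'd' -> no
  pos 5: 'i' -> no
  pos 6: 'e' -> MATCH
  pos 7: 'h' -> MATCH
  pos 8: 'a' -> MATCH
  pos 9: 'a' -> MATCH
  pos 10: 'j' -> no
  pos 11: 'b' -> no
  pos 12: 'c' -> no
Total matches: 4

4


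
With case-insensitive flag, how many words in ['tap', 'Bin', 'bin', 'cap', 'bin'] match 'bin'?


Case-insensitive matching: compare each word's lowercase form to 'bin'.
  'tap' -> lower='tap' -> no
  'Bin' -> lower='bin' -> MATCH
  'bin' -> lower='bin' -> MATCH
  'cap' -> lower='cap' -> no
  'bin' -> lower='bin' -> MATCH
Matches: ['Bin', 'bin', 'bin']
Count: 3

3


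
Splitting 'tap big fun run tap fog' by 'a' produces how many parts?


Splitting by 'a' breaks the string at each occurrence of the separator.
Text: 'tap big fun run tap fog'
Parts after split:
  Part 1: 't'
  Part 2: 'p big fun run t'
  Part 3: 'p fog'
Total parts: 3

3


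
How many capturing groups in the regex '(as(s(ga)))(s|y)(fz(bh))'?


To count capturing groups, count each '(' that starts a group.
Pattern: '(as(s(ga)))(s|y)(fz(bh))'
Walking through the pattern:
  Position 0: '(' -> group #1
  Position 3: '(' -> group #2
  Position 5: '(' -> group #3
  Position 11: '(' -> group #4
  Position 16: '(' -> group #5
  Position 19: '(' -> group #6
Total capturing groups: 6

6


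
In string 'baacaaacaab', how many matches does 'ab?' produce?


Pattern 'ab?' matches 'a' optionally followed by 'b'.
String: 'baacaaacaab'
Scanning left to right for 'a' then checking next char:
  Match 1: 'a' (a not followed by b)
  Match 2: 'a' (a not followed by b)
  Match 3: 'a' (a not followed by b)
  Match 4: 'a' (a not followed by b)
  Match 5: 'a' (a not followed by b)
  Match 6: 'a' (a not followed by b)
  Match 7: 'ab' (a followed by b)
Total matches: 7

7


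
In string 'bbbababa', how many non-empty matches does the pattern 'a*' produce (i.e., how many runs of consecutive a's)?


Pattern 'a*' matches zero or more a's. We want non-empty runs of consecutive a's.
String: 'bbbababa'
Walking through the string to find runs of a's:
  Run 1: positions 3-3 -> 'a'
  Run 2: positions 5-5 -> 'a'
  Run 3: positions 7-7 -> 'a'
Non-empty runs found: ['a', 'a', 'a']
Count: 3

3


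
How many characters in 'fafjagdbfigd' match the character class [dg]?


Character class [dg] matches any of: {d, g}
Scanning string 'fafjagdbfigd' character by character:
  pos 0: 'f' -> no
  pos 1: 'a' -> no
  pos 2: 'f' -> no
  pos 3: 'j' -> no
  pos 4: 'a' -> no
  pos 5: 'g' -> MATCH
  pos 6: 'd' -> MATCH
  pos 7: 'b' -> no
  pos 8: 'f' -> no
  pos 9: 'i' -> no
  pos 10: 'g' -> MATCH
  pos 11: 'd' -> MATCH
Total matches: 4

4


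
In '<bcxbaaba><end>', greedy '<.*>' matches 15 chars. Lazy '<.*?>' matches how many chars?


Greedy '<.*>' tries to match as MUCH as possible.
Lazy '<.*?>' tries to match as LITTLE as possible.

String: '<bcxbaaba><end>'
Greedy '<.*>' starts at first '<' and extends to the LAST '>': '<bcxbaaba><end>' (15 chars)
Lazy '<.*?>' starts at first '<' and stops at the FIRST '>': '<bcxbaaba>' (10 chars)

10


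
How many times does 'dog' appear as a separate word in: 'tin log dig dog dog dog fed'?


Scanning each word for exact match 'dog':
  Word 1: 'tin' -> no
  Word 2: 'log' -> no
  Word 3: 'dig' -> no
  Word 4: 'dog' -> MATCH
  Word 5: 'dog' -> MATCH
  Word 6: 'dog' -> MATCH
  Word 7: 'fed' -> no
Total matches: 3

3


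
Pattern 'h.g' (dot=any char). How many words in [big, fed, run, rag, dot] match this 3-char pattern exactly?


Pattern 'h.g' means: starts with 'h', any single char, ends with 'g'.
Checking each word (must be exactly 3 chars):
  'big' (len=3): no
  'fed' (len=3): no
  'run' (len=3): no
  'rag' (len=3): no
  'dot' (len=3): no
Matching words: []
Total: 0

0


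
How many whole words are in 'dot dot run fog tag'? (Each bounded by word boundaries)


Word boundaries (\b) mark the start/end of each word.
Text: 'dot dot run fog tag'
Splitting by whitespace:
  Word 1: 'dot'
  Word 2: 'dot'
  Word 3: 'run'
  Word 4: 'fog'
  Word 5: 'tag'
Total whole words: 5

5


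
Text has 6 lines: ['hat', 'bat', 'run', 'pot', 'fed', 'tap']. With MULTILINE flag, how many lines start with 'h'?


With MULTILINE flag, ^ matches the start of each line.
Lines: ['hat', 'bat', 'run', 'pot', 'fed', 'tap']
Checking which lines start with 'h':
  Line 1: 'hat' -> MATCH
  Line 2: 'bat' -> no
  Line 3: 'run' -> no
  Line 4: 'pot' -> no
  Line 5: 'fed' -> no
  Line 6: 'tap' -> no
Matching lines: ['hat']
Count: 1

1


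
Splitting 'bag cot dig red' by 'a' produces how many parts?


Splitting by 'a' breaks the string at each occurrence of the separator.
Text: 'bag cot dig red'
Parts after split:
  Part 1: 'b'
  Part 2: 'g cot dig red'
Total parts: 2

2


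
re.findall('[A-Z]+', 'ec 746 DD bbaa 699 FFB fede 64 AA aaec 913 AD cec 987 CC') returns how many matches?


Pattern '[A-Z]+' finds one or more uppercase letters.
Text: 'ec 746 DD bbaa 699 FFB fede 64 AA aaec 913 AD cec 987 CC'
Scanning for matches:
  Match 1: 'DD'
  Match 2: 'FFB'
  Match 3: 'AA'
  Match 4: 'AD'
  Match 5: 'CC'
Total matches: 5

5


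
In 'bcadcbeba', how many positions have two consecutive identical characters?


Looking for consecutive identical characters in 'bcadcbeba':
  pos 0-1: 'b' vs 'c' -> different
  pos 1-2: 'c' vs 'a' -> different
  pos 2-3: 'a' vs 'd' -> different
  pos 3-4: 'd' vs 'c' -> different
  pos 4-5: 'c' vs 'b' -> different
  pos 5-6: 'b' vs 'e' -> different
  pos 6-7: 'e' vs 'b' -> different
  pos 7-8: 'b' vs 'a' -> different
Consecutive identical pairs: []
Count: 0

0


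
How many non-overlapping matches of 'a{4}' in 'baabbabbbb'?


Pattern 'a{4}' matches exactly 4 consecutive a's (greedy, non-overlapping).
String: 'baabbabbbb'
Scanning for runs of a's:
  Run at pos 1: 'aa' (length 2) -> 0 match(es)
  Run at pos 5: 'a' (length 1) -> 0 match(es)
Matches found: []
Total: 0

0


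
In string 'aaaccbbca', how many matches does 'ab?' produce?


Pattern 'ab?' matches 'a' optionally followed by 'b'.
String: 'aaaccbbca'
Scanning left to right for 'a' then checking next char:
  Match 1: 'a' (a not followed by b)
  Match 2: 'a' (a not followed by b)
  Match 3: 'a' (a not followed by b)
  Match 4: 'a' (a not followed by b)
Total matches: 4

4


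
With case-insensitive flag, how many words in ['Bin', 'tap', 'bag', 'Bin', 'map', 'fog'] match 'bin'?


Case-insensitive matching: compare each word's lowercase form to 'bin'.
  'Bin' -> lower='bin' -> MATCH
  'tap' -> lower='tap' -> no
  'bag' -> lower='bag' -> no
  'Bin' -> lower='bin' -> MATCH
  'map' -> lower='map' -> no
  'fog' -> lower='fog' -> no
Matches: ['Bin', 'Bin']
Count: 2

2


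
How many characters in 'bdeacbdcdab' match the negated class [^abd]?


Negated class [^abd] matches any char NOT in {a, b, d}
Scanning 'bdeacbdcdab':
  pos 0: 'b' -> no (excluded)
  pos 1: 'd' -> no (excluded)
  pos 2: 'e' -> MATCH
  pos 3: 'a' -> no (excluded)
  pos 4: 'c' -> MATCH
  pos 5: 'b' -> no (excluded)
  pos 6: 'd' -> no (excluded)
  pos 7: 'c' -> MATCH
  pos 8: 'd' -> no (excluded)
  pos 9: 'a' -> no (excluded)
  pos 10: 'b' -> no (excluded)
Total matches: 3

3


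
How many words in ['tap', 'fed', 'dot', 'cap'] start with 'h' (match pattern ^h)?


Pattern ^h anchors to start of word. Check which words begin with 'h':
  'tap' -> no
  'fed' -> no
  'dot' -> no
  'cap' -> no
Matching words: []
Count: 0

0


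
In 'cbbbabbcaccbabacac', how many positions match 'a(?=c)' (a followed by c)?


Lookahead 'a(?=c)' matches 'a' only when followed by 'c'.
String: 'cbbbabbcaccbabacac'
Checking each position where char is 'a':
  pos 4: 'a' -> no (next='b')
  pos 8: 'a' -> MATCH (next='c')
  pos 12: 'a' -> no (next='b')
  pos 14: 'a' -> MATCH (next='c')
  pos 16: 'a' -> MATCH (next='c')
Matching positions: [8, 14, 16]
Count: 3

3


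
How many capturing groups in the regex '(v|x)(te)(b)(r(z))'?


To count capturing groups, count each '(' that starts a group.
Pattern: '(v|x)(te)(b)(r(z))'
Walking through the pattern:
  Position 0: '(' -> group #1
  Position 5: '(' -> group #2
  Position 9: '(' -> group #3
  Position 12: '(' -> group #4
  Position 14: '(' -> group #5
Total capturing groups: 5

5


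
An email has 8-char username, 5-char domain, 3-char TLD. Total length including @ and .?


An email address has format: username@domain.tld
Username length: 8
'@' character: 1
Domain length: 5
'.' character: 1
TLD length: 3
Total = 8 + 1 + 5 + 1 + 3 = 18

18


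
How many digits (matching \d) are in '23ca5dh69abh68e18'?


\d matches any digit 0-9.
Scanning '23ca5dh69abh68e18':
  pos 0: '2' -> DIGIT
  pos 1: '3' -> DIGIT
  pos 4: '5' -> DIGIT
  pos 7: '6' -> DIGIT
  pos 8: '9' -> DIGIT
  pos 12: '6' -> DIGIT
  pos 13: '8' -> DIGIT
  pos 15: '1' -> DIGIT
  pos 16: '8' -> DIGIT
Digits found: ['2', '3', '5', '6', '9', '6', '8', '1', '8']
Total: 9

9


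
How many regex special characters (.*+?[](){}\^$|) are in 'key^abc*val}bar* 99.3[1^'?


Regex special characters are: . * + ? [ ] ( ) { } \ ^ $ |
Scanning 'key^abc*val}bar* 99.3[1^':
  pos 3: '^' -> SPECIAL
  pos 7: '*' -> SPECIAL
  pos 11: '}' -> SPECIAL
  pos 15: '*' -> SPECIAL
  pos 19: '.' -> SPECIAL
  pos 21: '[' -> SPECIAL
  pos 23: '^' -> SPECIAL
Special chars found: ['^', '*', '}', '*', '.', '[', '^']
Total: 7

7


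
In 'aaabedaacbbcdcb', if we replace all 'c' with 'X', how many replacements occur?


re.sub('c', 'X', text) replaces every occurrence of 'c' with 'X'.
Text: 'aaabedaacbbcdcb'
Scanning for 'c':
  pos 8: 'c' -> replacement #1
  pos 11: 'c' -> replacement #2
  pos 13: 'c' -> replacement #3
Total replacements: 3

3


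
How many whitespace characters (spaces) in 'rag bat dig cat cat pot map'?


\s matches whitespace characters (spaces, tabs, etc.).
Text: 'rag bat dig cat cat pot map'
This text has 7 words separated by spaces.
Number of spaces = number of words - 1 = 7 - 1 = 6

6


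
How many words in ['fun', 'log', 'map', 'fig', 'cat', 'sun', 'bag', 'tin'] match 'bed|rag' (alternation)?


Alternation 'bed|rag' matches either 'bed' or 'rag'.
Checking each word:
  'fun' -> no
  'log' -> no
  'map' -> no
  'fig' -> no
  'cat' -> no
  'sun' -> no
  'bag' -> no
  'tin' -> no
Matches: []
Count: 0

0


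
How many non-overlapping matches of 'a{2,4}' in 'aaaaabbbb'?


Pattern 'a{2,4}' matches between 2 and 4 consecutive a's (greedy).
String: 'aaaaabbbb'
Finding runs of a's and applying greedy matching:
  Run at pos 0: 'aaaaa' (length 5)
Matches: ['aaaa']
Count: 1

1


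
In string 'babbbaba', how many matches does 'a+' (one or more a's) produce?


Pattern 'a+' matches one or more consecutive a's.
String: 'babbbaba'
Scanning for runs of a:
  Match 1: 'a' (length 1)
  Match 2: 'a' (length 1)
  Match 3: 'a' (length 1)
Total matches: 3

3


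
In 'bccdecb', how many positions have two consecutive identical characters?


Looking for consecutive identical characters in 'bccdecb':
  pos 0-1: 'b' vs 'c' -> different
  pos 1-2: 'c' vs 'c' -> MATCH ('cc')
  pos 2-3: 'c' vs 'd' -> different
  pos 3-4: 'd' vs 'e' -> different
  pos 4-5: 'e' vs 'c' -> different
  pos 5-6: 'c' vs 'b' -> different
Consecutive identical pairs: ['cc']
Count: 1

1


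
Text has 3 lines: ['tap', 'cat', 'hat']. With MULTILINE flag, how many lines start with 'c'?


With MULTILINE flag, ^ matches the start of each line.
Lines: ['tap', 'cat', 'hat']
Checking which lines start with 'c':
  Line 1: 'tap' -> no
  Line 2: 'cat' -> MATCH
  Line 3: 'hat' -> no
Matching lines: ['cat']
Count: 1

1


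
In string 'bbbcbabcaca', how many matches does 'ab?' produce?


Pattern 'ab?' matches 'a' optionally followed by 'b'.
String: 'bbbcbabcaca'
Scanning left to right for 'a' then checking next char:
  Match 1: 'ab' (a followed by b)
  Match 2: 'a' (a not followed by b)
  Match 3: 'a' (a not followed by b)
Total matches: 3

3


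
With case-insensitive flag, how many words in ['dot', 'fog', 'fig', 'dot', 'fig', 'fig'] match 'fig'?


Case-insensitive matching: compare each word's lowercase form to 'fig'.
  'dot' -> lower='dot' -> no
  'fog' -> lower='fog' -> no
  'fig' -> lower='fig' -> MATCH
  'dot' -> lower='dot' -> no
  'fig' -> lower='fig' -> MATCH
  'fig' -> lower='fig' -> MATCH
Matches: ['fig', 'fig', 'fig']
Count: 3

3


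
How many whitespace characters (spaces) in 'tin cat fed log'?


\s matches whitespace characters (spaces, tabs, etc.).
Text: 'tin cat fed log'
This text has 4 words separated by spaces.
Number of spaces = number of words - 1 = 4 - 1 = 3

3


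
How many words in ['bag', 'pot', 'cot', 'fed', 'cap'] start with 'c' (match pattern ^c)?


Pattern ^c anchors to start of word. Check which words begin with 'c':
  'bag' -> no
  'pot' -> no
  'cot' -> MATCH (starts with 'c')
  'fed' -> no
  'cap' -> MATCH (starts with 'c')
Matching words: ['cot', 'cap']
Count: 2

2


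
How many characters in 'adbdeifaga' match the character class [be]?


Character class [be] matches any of: {b, e}
Scanning string 'adbdeifaga' character by character:
  pos 0: 'a' -> no
  pos 1: 'd' -> no
  pos 2: 'b' -> MATCH
  pos 3: 'd' -> no
  pos 4: 'e' -> MATCH
  pos 5: 'i' -> no
  pos 6: 'f' -> no
  pos 7: 'a' -> no
  pos 8: 'g' -> no
  pos 9: 'a' -> no
Total matches: 2

2


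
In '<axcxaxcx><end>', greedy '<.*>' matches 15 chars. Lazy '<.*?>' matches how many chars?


Greedy '<.*>' tries to match as MUCH as possible.
Lazy '<.*?>' tries to match as LITTLE as possible.

String: '<axcxaxcx><end>'
Greedy '<.*>' starts at first '<' and extends to the LAST '>': '<axcxaxcx><end>' (15 chars)
Lazy '<.*?>' starts at first '<' and stops at the FIRST '>': '<axcxaxcx>' (10 chars)

10


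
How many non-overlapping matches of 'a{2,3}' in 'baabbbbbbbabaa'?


Pattern 'a{2,3}' matches between 2 and 3 consecutive a's (greedy).
String: 'baabbbbbbbabaa'
Finding runs of a's and applying greedy matching:
  Run at pos 1: 'aa' (length 2)
  Run at pos 10: 'a' (length 1)
  Run at pos 12: 'aa' (length 2)
Matches: ['aa', 'aa']
Count: 2

2


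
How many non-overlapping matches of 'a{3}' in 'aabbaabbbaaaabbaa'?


Pattern 'a{3}' matches exactly 3 consecutive a's (greedy, non-overlapping).
String: 'aabbaabbbaaaabbaa'
Scanning for runs of a's:
  Run at pos 0: 'aa' (length 2) -> 0 match(es)
  Run at pos 4: 'aa' (length 2) -> 0 match(es)
  Run at pos 9: 'aaaa' (length 4) -> 1 match(es)
  Run at pos 15: 'aa' (length 2) -> 0 match(es)
Matches found: ['aaa']
Total: 1

1


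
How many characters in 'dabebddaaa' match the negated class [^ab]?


Negated class [^ab] matches any char NOT in {a, b}
Scanning 'dabebddaaa':
  pos 0: 'd' -> MATCH
  pos 1: 'a' -> no (excluded)
  pos 2: 'b' -> no (excluded)
  pos 3: 'e' -> MATCH
  pos 4: 'b' -> no (excluded)
  pos 5: 'd' -> MATCH
  pos 6: 'd' -> MATCH
  pos 7: 'a' -> no (excluded)
  pos 8: 'a' -> no (excluded)
  pos 9: 'a' -> no (excluded)
Total matches: 4

4


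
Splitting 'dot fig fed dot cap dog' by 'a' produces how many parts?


Splitting by 'a' breaks the string at each occurrence of the separator.
Text: 'dot fig fed dot cap dog'
Parts after split:
  Part 1: 'dot fig fed dot c'
  Part 2: 'p dog'
Total parts: 2

2


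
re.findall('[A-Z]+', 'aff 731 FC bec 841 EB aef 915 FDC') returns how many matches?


Pattern '[A-Z]+' finds one or more uppercase letters.
Text: 'aff 731 FC bec 841 EB aef 915 FDC'
Scanning for matches:
  Match 1: 'FC'
  Match 2: 'EB'
  Match 3: 'FDC'
Total matches: 3

3


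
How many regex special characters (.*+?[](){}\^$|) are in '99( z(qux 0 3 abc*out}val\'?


Regex special characters are: . * + ? [ ] ( ) { } \ ^ $ |
Scanning '99( z(qux 0 3 abc*out}val\':
  pos 2: '(' -> SPECIAL
  pos 5: '(' -> SPECIAL
  pos 17: '*' -> SPECIAL
  pos 21: '}' -> SPECIAL
  pos 25: '\' -> SPECIAL
Special chars found: ['(', '(', '*', '}', '\\']
Total: 5

5


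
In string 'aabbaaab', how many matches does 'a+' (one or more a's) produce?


Pattern 'a+' matches one or more consecutive a's.
String: 'aabbaaab'
Scanning for runs of a:
  Match 1: 'aa' (length 2)
  Match 2: 'aaa' (length 3)
Total matches: 2

2


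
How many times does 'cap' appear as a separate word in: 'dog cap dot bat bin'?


Scanning each word for exact match 'cap':
  Word 1: 'dog' -> no
  Word 2: 'cap' -> MATCH
  Word 3: 'dot' -> no
  Word 4: 'bat' -> no
  Word 5: 'bin' -> no
Total matches: 1

1


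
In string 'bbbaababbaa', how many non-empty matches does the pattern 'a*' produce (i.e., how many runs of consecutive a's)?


Pattern 'a*' matches zero or more a's. We want non-empty runs of consecutive a's.
String: 'bbbaababbaa'
Walking through the string to find runs of a's:
  Run 1: positions 3-4 -> 'aa'
  Run 2: positions 6-6 -> 'a'
  Run 3: positions 9-10 -> 'aa'
Non-empty runs found: ['aa', 'a', 'aa']
Count: 3

3


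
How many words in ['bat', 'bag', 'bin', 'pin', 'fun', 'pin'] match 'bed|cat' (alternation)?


Alternation 'bed|cat' matches either 'bed' or 'cat'.
Checking each word:
  'bat' -> no
  'bag' -> no
  'bin' -> no
  'pin' -> no
  'fun' -> no
  'pin' -> no
Matches: []
Count: 0

0
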